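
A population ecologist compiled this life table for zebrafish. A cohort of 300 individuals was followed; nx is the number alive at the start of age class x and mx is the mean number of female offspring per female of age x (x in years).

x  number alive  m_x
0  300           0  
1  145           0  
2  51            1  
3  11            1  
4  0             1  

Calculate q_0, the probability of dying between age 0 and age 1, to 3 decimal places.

lx = nx/n0 = nx/300: 1, 0.48333…, 0.17, 0.03667…, 0
q_0 = (l_0 − l_1) / l_0 = (1 − 0.483333…) / 1
     = 0.516667… / 1 = 0.516667… → 0.517

0.517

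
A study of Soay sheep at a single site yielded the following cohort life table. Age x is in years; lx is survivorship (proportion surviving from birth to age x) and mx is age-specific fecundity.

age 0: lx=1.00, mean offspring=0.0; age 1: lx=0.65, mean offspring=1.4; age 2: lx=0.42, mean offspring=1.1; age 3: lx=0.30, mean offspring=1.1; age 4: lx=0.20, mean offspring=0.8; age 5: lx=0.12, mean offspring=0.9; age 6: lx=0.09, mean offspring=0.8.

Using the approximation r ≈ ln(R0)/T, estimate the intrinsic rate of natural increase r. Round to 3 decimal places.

R0 = Σ lx·mx = 0 + 0.91 + 0.462 + 0.33 + 0.16 + 0.108 + 0.072 = 2.042
Σ x·lx·mx = 4.436; T = 4.436/2.042 = 2.17238…
r ≈ ln(R0)/T = ln(2.042)/2.17238… = 0.32864… → 0.329

0.329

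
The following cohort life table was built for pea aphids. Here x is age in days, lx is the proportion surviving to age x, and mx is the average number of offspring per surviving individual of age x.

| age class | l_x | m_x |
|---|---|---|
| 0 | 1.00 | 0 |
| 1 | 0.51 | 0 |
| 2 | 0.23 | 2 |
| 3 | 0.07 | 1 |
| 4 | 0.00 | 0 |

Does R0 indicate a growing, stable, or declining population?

declining

R0 = Σ lx·mx = 0 + 0 + 0.46 + 0.07 + 0 = 0.53
R0 < 1, so the population is declining.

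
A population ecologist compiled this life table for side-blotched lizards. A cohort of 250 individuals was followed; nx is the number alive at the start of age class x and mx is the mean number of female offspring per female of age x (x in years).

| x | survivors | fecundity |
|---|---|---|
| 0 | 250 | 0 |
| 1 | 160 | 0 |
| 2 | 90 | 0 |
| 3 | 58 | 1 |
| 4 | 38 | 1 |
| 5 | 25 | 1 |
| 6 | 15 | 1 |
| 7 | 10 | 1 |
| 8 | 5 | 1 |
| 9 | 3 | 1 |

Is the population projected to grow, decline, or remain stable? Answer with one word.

lx = nx/n0 = nx/250: 1, 0.64, 0.36, 0.232, 0.152, 0.1, 0.06, 0.04, 0.02, 0.012
R0 = Σ lx·mx = 0 + 0 + 0 + 0.232 + 0.152 + 0.1 + 0.06 + 0.04 + 0.02 + 0.012 = 0.616
R0 < 1, so the population is declining.

declining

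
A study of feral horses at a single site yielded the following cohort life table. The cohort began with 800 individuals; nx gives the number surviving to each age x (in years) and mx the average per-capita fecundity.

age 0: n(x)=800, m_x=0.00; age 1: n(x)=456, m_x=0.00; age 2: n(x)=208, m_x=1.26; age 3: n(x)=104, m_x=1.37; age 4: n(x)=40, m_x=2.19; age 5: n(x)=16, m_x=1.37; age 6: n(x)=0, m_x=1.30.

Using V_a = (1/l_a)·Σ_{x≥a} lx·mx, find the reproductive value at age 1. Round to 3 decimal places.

lx = nx/n0 = nx/800: 1, 0.57, 0.26, 0.13, 0.05, 0.02, 0
lx·mx for x ≥ 1: 0, 0.3276, 0.1781, 0.1095, 0.0274, 0 → sum = 0.6426
V_1 = 0.6426 / l_1 = 0.6426 / 0.57 = 1.127368… → 1.127

1.127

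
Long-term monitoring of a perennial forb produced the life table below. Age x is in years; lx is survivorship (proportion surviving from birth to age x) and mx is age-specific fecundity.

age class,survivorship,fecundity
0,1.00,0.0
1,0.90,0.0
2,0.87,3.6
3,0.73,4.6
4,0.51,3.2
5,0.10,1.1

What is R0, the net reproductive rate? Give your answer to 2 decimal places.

8.23

lx·mx by age: 0, 0, 3.132, 3.358, 1.632, 0.11
R0 = Σ lx·mx = 8.232 → 8.23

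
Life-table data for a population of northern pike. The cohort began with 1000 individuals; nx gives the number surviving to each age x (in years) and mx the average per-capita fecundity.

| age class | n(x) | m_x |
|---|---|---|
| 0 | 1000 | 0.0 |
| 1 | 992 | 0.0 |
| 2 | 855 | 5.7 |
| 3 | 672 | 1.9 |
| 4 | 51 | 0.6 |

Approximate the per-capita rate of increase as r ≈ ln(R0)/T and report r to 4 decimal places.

lx = nx/n0 = nx/1000: 1, 0.992, 0.855, 0.672, 0.051
R0 = Σ lx·mx = 0 + 0 + 4.8735 + 1.2768 + 0.0306 = 6.1809
Σ x·lx·mx = 13.6998; T = 13.6998/6.1809 = 2.21647…
r ≈ ln(R0)/T = ln(6.1809)/2.21647… = 0.821785… → 0.8218

0.8218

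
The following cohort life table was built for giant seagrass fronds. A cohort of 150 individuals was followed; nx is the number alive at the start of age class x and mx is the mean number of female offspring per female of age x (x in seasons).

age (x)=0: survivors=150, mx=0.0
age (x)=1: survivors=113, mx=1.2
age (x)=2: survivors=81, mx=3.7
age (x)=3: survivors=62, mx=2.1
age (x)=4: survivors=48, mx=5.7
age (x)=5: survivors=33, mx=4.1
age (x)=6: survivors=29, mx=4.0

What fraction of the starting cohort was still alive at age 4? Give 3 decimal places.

0.320

l_4 = n_4/n_0 = 48/150 = 0.32 → 0.320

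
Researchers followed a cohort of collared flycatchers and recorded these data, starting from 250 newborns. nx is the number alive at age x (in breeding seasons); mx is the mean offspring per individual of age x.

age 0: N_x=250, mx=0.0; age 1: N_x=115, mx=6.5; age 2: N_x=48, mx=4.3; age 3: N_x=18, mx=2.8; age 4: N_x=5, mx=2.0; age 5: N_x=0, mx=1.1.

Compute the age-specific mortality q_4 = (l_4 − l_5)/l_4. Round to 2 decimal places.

1.00

lx = nx/n0 = nx/250: 1, 0.46, 0.192, 0.072, 0.02, 0
q_4 = (l_4 − l_5) / l_4 = (0.02 − 0) / 0.02
     = 0.02 / 0.02 = 1 → 1.00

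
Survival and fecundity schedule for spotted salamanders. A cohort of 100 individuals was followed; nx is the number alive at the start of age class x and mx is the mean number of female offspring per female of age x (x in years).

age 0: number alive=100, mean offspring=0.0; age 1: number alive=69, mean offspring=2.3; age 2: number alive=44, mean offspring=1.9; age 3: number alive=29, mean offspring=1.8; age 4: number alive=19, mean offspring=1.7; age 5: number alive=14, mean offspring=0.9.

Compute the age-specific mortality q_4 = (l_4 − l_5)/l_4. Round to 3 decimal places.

0.263

lx = nx/n0 = nx/100: 1, 0.69, 0.44, 0.29, 0.19, 0.14
q_4 = (l_4 − l_5) / l_4 = (0.19 − 0.14) / 0.19
     = 0.05 / 0.19 = 0.263158… → 0.263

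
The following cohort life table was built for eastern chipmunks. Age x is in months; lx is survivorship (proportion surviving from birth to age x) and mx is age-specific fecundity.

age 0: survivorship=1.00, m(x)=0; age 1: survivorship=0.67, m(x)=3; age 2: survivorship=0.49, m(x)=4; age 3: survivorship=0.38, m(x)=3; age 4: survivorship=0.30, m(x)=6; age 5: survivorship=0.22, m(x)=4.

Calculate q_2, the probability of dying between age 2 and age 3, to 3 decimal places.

0.224

q_2 = (l_2 − l_3) / l_2 = (0.49 − 0.38) / 0.49
     = 0.11 / 0.49 = 0.22449… → 0.224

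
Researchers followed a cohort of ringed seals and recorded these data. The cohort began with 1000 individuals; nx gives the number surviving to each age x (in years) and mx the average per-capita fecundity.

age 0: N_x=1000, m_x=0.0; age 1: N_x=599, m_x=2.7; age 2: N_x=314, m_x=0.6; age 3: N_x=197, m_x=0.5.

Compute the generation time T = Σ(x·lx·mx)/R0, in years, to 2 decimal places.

1.20

lx = nx/n0 = nx/1000: 1, 0.599, 0.314, 0.197
lx·mx: 0, 1.6173, 0.1884, 0.0985 → R0 = 1.9042
x·lx·mx: 0, 1.6173, 0.3768, 0.2955 → Σ = 2.2896
T = 2.2896 / 1.9042 = 1.202395… → 1.20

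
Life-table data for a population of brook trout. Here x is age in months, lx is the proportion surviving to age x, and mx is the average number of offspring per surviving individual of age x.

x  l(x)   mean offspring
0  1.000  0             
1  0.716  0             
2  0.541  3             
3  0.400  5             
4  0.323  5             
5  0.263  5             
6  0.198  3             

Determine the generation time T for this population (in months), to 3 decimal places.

lx·mx: 0, 0, 1.623, 2, 1.615, 1.315, 0.594 → R0 = 7.147
x·lx·mx: 0, 0, 3.246, 6, 6.46, 6.575, 3.564 → Σ = 25.845
T = 25.845 / 7.147 = 3.616203… → 3.616

3.616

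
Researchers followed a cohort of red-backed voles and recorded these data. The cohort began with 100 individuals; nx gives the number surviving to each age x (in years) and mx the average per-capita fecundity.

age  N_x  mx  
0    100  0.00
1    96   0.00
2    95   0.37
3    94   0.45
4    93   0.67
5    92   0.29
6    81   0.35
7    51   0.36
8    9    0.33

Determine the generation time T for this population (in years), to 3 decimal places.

4.175

lx = nx/n0 = nx/100: 1, 0.96, 0.95, 0.94, 0.93, 0.92, 0.81, 0.51, 0.09
lx·mx: 0, 0, 0.3515, 0.423, 0.6231, 0.2668, 0.2835, 0.1836, 0.0297 → R0 = 2.1612
x·lx·mx: 0, 0, 0.703, 1.269, 2.4924, 1.334, 1.701, 1.2852, 0.2376 → Σ = 9.0222
T = 9.0222 / 2.1612 = 4.174625… → 4.175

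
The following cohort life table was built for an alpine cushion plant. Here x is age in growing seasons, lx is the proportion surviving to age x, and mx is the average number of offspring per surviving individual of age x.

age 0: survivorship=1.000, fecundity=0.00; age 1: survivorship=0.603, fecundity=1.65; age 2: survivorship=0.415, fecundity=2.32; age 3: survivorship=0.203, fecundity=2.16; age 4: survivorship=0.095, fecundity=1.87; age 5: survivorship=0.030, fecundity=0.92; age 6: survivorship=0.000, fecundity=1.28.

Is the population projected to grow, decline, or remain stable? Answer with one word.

R0 = Σ lx·mx = 0 + 0.99495 + 0.9628 + 0.43848 + 0.17765 + 0.0276 + 0 = 2.60148
R0 > 1, so the population is growing.

growing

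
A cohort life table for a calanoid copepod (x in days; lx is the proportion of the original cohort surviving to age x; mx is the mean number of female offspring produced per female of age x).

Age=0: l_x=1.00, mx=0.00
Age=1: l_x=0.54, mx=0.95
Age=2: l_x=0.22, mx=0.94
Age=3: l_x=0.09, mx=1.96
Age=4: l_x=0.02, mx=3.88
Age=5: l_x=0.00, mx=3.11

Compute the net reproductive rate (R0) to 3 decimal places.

lx·mx by age: 0, 0.513, 0.2068, 0.1764, 0.0776, 0
R0 = Σ lx·mx = 0.9738 → 0.974

0.974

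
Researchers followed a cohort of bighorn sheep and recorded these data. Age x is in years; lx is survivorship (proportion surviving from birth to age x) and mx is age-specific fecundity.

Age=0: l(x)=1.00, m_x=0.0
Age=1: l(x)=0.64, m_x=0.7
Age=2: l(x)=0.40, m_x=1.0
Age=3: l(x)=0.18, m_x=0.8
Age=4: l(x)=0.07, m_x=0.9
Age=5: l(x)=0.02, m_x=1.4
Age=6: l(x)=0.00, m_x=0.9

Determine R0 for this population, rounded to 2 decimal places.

lx·mx by age: 0, 0.448, 0.4, 0.144, 0.063, 0.028, 0
R0 = Σ lx·mx = 1.083 → 1.08

1.08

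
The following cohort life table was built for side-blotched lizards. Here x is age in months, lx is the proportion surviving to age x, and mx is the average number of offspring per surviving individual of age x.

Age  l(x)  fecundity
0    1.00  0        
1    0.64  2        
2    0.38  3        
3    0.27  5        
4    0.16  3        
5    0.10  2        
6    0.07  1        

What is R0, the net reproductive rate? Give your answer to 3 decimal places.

lx·mx by age: 0, 1.28, 1.14, 1.35, 0.48, 0.2, 0.07
R0 = Σ lx·mx = 4.52 → 4.520

4.520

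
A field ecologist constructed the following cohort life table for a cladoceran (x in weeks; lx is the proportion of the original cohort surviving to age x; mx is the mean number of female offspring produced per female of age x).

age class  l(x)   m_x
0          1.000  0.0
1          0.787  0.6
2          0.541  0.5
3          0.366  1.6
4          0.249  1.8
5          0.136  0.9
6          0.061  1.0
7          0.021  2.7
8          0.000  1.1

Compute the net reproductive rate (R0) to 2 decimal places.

2.02

lx·mx by age: 0, 0.4722, 0.2705, 0.5856, 0.4482, 0.1224, 0.061, 0.0567, 0
R0 = Σ lx·mx = 2.0166 → 2.02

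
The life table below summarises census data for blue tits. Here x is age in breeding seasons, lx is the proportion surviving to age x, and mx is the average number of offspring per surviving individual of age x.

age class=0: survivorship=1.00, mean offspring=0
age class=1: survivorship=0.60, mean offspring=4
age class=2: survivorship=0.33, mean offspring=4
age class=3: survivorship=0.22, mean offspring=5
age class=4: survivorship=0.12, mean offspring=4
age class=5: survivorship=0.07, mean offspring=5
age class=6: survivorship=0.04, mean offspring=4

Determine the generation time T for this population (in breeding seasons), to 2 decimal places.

lx·mx: 0, 2.4, 1.32, 1.1, 0.48, 0.35, 0.16 → R0 = 5.81
x·lx·mx: 0, 2.4, 2.64, 3.3, 1.92, 1.75, 0.96 → Σ = 12.97
T = 12.97 / 5.81 = 2.232358… → 2.23

2.23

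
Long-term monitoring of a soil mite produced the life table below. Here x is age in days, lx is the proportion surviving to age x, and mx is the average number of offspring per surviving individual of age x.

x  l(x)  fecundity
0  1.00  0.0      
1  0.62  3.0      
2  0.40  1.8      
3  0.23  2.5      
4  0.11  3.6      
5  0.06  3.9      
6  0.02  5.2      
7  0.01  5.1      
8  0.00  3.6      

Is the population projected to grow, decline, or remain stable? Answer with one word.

R0 = Σ lx·mx = 0 + 1.86 + 0.72 + 0.575 + 0.396 + 0.234 + 0.104 + 0.051 + 0 = 3.94
R0 > 1, so the population is growing.

growing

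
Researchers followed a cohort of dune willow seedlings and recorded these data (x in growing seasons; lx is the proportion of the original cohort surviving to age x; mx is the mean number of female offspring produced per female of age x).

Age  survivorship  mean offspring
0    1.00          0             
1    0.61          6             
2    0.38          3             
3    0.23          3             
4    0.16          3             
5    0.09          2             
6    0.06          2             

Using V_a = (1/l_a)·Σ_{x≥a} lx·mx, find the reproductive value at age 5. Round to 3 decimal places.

3.333

lx·mx for x ≥ 5: 0.18, 0.12 → sum = 0.3
V_5 = 0.3 / l_5 = 0.3 / 0.09 = 3.333333… → 3.333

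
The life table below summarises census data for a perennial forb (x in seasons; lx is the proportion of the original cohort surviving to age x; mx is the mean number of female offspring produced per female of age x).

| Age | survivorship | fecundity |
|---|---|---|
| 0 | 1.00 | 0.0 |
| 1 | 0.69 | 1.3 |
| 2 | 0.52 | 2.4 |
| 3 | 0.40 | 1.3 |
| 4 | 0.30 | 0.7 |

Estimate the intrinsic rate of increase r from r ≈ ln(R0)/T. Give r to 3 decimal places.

0.524

R0 = Σ lx·mx = 0 + 0.897 + 1.248 + 0.52 + 0.21 = 2.875
Σ x·lx·mx = 5.793; T = 5.793/2.875 = 2.01496…
r ≈ ln(R0)/T = ln(2.875)/2.01496… = 0.52411… → 0.524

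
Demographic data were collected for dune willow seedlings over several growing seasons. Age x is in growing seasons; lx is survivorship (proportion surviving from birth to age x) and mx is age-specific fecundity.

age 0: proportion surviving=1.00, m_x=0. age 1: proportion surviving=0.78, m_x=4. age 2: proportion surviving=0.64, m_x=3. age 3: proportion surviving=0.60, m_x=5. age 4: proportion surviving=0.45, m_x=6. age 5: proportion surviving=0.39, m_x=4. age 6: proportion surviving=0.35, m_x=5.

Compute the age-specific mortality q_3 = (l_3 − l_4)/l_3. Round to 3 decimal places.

0.250

q_3 = (l_3 − l_4) / l_3 = (0.6 − 0.45) / 0.6
     = 0.15 / 0.6 = 0.25 → 0.250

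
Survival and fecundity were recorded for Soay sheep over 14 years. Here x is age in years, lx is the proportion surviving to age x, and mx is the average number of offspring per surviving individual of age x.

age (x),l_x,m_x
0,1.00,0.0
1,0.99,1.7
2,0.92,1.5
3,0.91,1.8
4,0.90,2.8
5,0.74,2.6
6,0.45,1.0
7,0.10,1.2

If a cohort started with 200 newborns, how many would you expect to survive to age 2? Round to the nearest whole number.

184

Expected survivors = N0 · l_2 = 200 × 0.92 = 184 → 184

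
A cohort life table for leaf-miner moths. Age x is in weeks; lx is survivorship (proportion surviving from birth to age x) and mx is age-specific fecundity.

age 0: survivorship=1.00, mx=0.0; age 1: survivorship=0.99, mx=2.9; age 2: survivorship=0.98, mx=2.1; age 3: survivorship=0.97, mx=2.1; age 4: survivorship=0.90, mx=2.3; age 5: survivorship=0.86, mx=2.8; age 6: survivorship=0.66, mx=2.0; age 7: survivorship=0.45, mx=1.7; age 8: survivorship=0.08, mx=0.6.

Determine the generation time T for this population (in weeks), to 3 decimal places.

lx·mx: 0, 2.871, 2.058, 2.037, 2.07, 2.408, 1.32, 0.765, 0.048 → R0 = 13.577
x·lx·mx: 0, 2.871, 4.116, 6.111, 8.28, 12.04, 7.92, 5.355, 0.384 → Σ = 47.077
T = 47.077 / 13.577 = 3.467408… → 3.467

3.467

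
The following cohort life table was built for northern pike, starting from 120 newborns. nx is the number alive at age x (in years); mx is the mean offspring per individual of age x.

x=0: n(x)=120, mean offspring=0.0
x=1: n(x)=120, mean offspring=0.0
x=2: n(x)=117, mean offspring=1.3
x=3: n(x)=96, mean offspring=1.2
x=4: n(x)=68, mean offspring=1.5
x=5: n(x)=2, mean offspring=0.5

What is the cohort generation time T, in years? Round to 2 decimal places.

2.87

lx = nx/n0 = nx/120: 1, 1, 0.975, 0.8, 0.56667…, 0.01667…
lx·mx: 0, 0, 1.2675, 0.96, 0.85…, 0.008333… → R0 = 3.085833…
x·lx·mx: 0, 0, 2.535, 2.88, 3.4…, 0.041667… → Σ = 8.856667…
T = 8.856667… / 3.085833… = 2.870105… → 2.87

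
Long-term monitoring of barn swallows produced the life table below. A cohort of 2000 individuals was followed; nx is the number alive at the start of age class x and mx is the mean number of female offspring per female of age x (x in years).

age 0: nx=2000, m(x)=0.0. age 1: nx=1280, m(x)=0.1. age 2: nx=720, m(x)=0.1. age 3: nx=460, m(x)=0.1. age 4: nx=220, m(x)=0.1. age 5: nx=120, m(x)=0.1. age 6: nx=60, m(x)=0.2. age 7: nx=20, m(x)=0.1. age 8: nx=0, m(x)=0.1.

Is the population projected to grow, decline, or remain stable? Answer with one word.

lx = nx/n0 = nx/2000: 1, 0.64, 0.36, 0.23, 0.11, 0.06, 0.03, 0.01, 0
R0 = Σ lx·mx = 0 + 0.064 + 0.036 + 0.023 + 0.011 + 0.006 + 0.006 + 0.001 + 0 = 0.147
R0 < 1, so the population is declining.

declining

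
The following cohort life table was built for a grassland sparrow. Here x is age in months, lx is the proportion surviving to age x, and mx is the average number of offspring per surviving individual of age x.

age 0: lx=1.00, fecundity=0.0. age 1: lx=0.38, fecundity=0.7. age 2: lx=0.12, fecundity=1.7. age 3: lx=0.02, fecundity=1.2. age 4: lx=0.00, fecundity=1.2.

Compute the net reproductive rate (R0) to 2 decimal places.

0.49

lx·mx by age: 0, 0.266, 0.204, 0.024, 0
R0 = Σ lx·mx = 0.494 → 0.49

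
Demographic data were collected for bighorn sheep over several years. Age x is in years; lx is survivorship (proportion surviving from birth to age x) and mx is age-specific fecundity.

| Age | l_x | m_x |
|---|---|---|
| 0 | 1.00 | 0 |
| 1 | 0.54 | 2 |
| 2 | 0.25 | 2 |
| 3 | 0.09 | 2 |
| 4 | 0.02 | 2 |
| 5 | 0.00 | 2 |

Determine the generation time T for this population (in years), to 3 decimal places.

lx·mx: 0, 1.08, 0.5, 0.18, 0.04, 0 → R0 = 1.8
x·lx·mx: 0, 1.08, 1, 0.54, 0.16, 0 → Σ = 2.78
T = 2.78 / 1.8 = 1.544444… → 1.544

1.544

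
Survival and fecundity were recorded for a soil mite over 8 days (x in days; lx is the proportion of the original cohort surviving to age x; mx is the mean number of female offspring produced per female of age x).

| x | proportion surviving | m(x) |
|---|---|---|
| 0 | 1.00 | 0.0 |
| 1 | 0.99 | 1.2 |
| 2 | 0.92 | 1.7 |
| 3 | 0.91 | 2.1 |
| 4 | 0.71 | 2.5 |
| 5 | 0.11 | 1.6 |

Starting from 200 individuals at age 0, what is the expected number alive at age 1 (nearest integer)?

Expected survivors = N0 · l_1 = 200 × 0.99 = 198 → 198

198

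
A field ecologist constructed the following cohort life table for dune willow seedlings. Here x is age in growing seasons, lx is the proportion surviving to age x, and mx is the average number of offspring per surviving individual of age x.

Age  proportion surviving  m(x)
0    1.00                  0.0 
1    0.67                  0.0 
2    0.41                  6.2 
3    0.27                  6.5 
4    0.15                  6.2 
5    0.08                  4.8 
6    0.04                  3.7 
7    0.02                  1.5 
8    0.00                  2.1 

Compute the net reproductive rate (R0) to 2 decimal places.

5.79

lx·mx by age: 0, 0, 2.542, 1.755, 0.93, 0.384, 0.148, 0.03, 0
R0 = Σ lx·mx = 5.789 → 5.79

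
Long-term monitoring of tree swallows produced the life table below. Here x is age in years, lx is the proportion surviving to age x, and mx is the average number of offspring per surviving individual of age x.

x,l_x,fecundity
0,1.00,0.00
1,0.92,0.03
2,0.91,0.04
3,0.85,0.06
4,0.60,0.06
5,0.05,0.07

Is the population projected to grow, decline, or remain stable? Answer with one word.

declining

R0 = Σ lx·mx = 0 + 0.0276 + 0.0364 + 0.051 + 0.036 + 0.0035 = 0.1545
R0 < 1, so the population is declining.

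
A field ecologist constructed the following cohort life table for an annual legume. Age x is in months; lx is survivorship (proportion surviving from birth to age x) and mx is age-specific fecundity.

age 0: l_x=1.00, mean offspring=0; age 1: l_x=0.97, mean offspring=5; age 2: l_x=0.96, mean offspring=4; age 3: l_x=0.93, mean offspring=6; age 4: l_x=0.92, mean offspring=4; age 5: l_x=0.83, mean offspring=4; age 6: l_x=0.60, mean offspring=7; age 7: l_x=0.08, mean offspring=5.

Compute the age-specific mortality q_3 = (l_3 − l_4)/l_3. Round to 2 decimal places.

0.01

q_3 = (l_3 − l_4) / l_3 = (0.93 − 0.92) / 0.93
     = 0.01 / 0.93 = 0.010753… → 0.01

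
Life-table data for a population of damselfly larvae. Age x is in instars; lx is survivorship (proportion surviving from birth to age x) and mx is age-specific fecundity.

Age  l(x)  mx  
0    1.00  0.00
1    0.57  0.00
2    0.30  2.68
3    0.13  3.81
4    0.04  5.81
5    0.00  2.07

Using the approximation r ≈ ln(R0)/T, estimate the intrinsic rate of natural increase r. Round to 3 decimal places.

R0 = Σ lx·mx = 0 + 0 + 0.804 + 0.4953 + 0.2324 + 0 = 1.5317
Σ x·lx·mx = 4.0235; T = 4.0235/1.5317 = 2.62682…
r ≈ ln(R0)/T = ln(1.5317)/2.62682… = 0.16232… → 0.162

0.162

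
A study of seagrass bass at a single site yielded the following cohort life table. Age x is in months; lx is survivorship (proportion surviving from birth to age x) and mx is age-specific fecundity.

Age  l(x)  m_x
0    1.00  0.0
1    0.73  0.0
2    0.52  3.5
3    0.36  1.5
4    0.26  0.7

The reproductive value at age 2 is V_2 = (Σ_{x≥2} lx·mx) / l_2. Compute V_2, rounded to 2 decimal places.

lx·mx for x ≥ 2: 1.82, 0.54, 0.182 → sum = 2.542
V_2 = 2.542 / l_2 = 2.542 / 0.52 = 4.888462… → 4.89

4.89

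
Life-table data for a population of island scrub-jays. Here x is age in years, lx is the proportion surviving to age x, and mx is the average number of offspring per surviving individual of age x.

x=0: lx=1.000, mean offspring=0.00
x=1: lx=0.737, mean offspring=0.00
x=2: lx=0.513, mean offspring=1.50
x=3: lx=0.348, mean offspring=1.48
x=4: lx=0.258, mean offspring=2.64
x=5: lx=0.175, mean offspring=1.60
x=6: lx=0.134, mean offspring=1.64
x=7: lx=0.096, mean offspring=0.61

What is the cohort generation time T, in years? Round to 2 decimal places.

3.54

lx·mx: 0, 0, 0.7695, 0.51504, 0.68112, 0.28, 0.21976, 0.05856 → R0 = 2.52398
x·lx·mx: 0, 0, 1.539, 1.54512, 2.72448, 1.4, 1.31856, 0.40992 → Σ = 8.93708
T = 8.93708 / 2.52398 = 3.540868… → 3.54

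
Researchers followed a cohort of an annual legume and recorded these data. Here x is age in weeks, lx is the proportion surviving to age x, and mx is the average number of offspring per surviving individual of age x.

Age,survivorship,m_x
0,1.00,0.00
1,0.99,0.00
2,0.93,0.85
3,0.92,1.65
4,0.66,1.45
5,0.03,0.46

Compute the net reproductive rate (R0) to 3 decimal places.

lx·mx by age: 0, 0, 0.7905, 1.518, 0.957, 0.0138
R0 = Σ lx·mx = 3.2793 → 3.279

3.279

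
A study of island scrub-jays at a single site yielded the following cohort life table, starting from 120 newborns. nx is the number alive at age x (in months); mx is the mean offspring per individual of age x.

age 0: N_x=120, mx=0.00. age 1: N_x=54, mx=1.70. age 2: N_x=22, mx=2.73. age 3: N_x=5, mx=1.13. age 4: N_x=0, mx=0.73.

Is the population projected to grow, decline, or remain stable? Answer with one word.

lx = nx/n0 = nx/120: 1, 0.45, 0.18333…, 0.04167…, 0
R0 = Σ lx·mx = 0 + 0.765 + 0.5005… + 0.047083… + 0 = 1.312583…
R0 > 1, so the population is growing.

growing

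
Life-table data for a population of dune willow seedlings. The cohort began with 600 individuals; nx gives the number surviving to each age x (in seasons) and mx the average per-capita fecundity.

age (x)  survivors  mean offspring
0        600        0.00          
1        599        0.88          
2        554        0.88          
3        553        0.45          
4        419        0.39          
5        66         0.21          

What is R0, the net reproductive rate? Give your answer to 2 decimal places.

2.40

lx = nx/n0 = nx/600: 1, 0.99833…, 0.92333…, 0.92167…, 0.69833…, 0.11
lx·mx by age: 0, 0.878533…, 0.812533…, 0.41475…, 0.27235…, 0.0231
R0 = Σ lx·mx = 2.401267… → 2.40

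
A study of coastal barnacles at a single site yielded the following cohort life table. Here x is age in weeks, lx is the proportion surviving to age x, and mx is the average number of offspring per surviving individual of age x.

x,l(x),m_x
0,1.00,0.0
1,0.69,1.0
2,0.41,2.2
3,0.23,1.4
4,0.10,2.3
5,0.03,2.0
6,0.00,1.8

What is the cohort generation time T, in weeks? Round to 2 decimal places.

lx·mx: 0, 0.69, 0.902, 0.322, 0.23, 0.06, 0 → R0 = 2.204
x·lx·mx: 0, 0.69, 1.804, 0.966, 0.92, 0.3, 0 → Σ = 4.68
T = 4.68 / 2.204 = 2.123412… → 2.12

2.12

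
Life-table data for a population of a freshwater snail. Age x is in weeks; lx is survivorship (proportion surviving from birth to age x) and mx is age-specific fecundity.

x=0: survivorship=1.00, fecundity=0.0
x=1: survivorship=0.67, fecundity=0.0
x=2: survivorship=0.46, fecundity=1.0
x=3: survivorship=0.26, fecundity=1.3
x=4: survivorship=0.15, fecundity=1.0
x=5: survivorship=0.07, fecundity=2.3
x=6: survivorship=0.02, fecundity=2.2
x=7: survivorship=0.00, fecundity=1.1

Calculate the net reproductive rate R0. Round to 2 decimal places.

1.15

lx·mx by age: 0, 0, 0.46, 0.338, 0.15, 0.161, 0.044, 0
R0 = Σ lx·mx = 1.153 → 1.15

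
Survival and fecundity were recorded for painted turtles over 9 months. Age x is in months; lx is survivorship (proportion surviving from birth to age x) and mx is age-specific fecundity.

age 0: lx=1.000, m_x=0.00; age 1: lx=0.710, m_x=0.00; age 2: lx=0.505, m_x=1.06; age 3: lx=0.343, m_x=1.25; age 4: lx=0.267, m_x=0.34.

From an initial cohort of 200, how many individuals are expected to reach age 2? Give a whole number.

Expected survivors = N0 · l_2 = 200 × 0.505 = 101 → 101

101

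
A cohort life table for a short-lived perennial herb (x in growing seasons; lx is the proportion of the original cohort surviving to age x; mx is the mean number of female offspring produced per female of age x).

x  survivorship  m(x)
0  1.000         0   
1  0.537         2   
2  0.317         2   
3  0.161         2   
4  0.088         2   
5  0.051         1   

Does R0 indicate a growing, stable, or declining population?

growing

R0 = Σ lx·mx = 0 + 1.074 + 0.634 + 0.322 + 0.176 + 0.051 = 2.257
R0 > 1, so the population is growing.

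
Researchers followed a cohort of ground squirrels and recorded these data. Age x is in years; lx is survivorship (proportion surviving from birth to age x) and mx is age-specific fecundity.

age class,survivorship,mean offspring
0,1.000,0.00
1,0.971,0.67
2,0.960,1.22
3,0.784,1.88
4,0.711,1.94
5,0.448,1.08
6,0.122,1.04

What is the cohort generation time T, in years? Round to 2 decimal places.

3.05

lx·mx: 0, 0.65057, 1.1712, 1.47392, 1.37934, 0.48384, 0.12688 → R0 = 5.28575
x·lx·mx: 0, 0.65057, 2.3424, 4.42176, 5.51736, 2.4192, 0.76128 → Σ = 16.11257
T = 16.11257 / 5.28575 = 3.048303… → 3.05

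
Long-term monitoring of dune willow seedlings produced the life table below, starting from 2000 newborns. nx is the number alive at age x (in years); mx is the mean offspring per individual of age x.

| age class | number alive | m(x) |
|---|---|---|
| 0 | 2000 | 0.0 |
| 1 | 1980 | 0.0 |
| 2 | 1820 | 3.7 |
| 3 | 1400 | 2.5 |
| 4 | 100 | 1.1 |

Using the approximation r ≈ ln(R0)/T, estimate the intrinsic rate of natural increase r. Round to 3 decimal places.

0.696

lx = nx/n0 = nx/2000: 1, 0.99, 0.91, 0.7, 0.05
R0 = Σ lx·mx = 0 + 0 + 3.367 + 1.75 + 0.055 = 5.172
Σ x·lx·mx = 12.204; T = 12.204/5.172 = 2.35963…
r ≈ ln(R0)/T = ln(5.172)/2.35963… = 0.69641… → 0.696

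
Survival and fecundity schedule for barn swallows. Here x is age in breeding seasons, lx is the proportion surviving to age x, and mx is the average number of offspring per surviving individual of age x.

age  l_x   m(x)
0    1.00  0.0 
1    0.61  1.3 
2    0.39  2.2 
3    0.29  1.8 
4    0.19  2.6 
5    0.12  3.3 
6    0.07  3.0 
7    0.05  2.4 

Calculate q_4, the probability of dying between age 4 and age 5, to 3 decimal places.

0.368

q_4 = (l_4 − l_5) / l_4 = (0.19 − 0.12) / 0.19
     = 0.07 / 0.19 = 0.368421… → 0.368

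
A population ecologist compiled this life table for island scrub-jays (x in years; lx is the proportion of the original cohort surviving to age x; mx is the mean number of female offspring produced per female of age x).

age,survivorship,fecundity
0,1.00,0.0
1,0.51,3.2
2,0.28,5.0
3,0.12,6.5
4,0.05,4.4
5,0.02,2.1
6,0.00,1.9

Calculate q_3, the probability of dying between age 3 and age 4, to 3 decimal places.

0.583

q_3 = (l_3 − l_4) / l_3 = (0.12 − 0.05) / 0.12
     = 0.07 / 0.12 = 0.583333… → 0.583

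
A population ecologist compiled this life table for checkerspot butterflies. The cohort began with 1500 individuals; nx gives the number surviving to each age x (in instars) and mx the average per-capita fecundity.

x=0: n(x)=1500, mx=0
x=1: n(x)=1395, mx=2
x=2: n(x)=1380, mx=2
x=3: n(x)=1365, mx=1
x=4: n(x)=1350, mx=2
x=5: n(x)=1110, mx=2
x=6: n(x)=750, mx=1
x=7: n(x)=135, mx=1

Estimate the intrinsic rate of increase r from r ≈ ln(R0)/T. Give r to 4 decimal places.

lx = nx/n0 = nx/1500: 1, 0.93, 0.92, 0.91, 0.9, 0.74, 0.5, 0.09
R0 = Σ lx·mx = 0 + 1.86 + 1.84 + 0.91 + 1.8 + 1.48 + 0.5 + 0.09 = 8.48
Σ x·lx·mx = 26.5; T = 26.5/8.48 = 3.125
r ≈ ln(R0)/T = ln(8.48)/3.125 = 0.684067… → 0.6841

0.6841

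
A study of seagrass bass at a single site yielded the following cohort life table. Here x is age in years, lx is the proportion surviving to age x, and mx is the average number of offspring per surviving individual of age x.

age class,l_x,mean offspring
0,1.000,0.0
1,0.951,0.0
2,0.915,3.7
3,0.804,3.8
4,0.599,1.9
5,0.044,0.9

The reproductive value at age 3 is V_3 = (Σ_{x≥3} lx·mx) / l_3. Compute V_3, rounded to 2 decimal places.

lx·mx for x ≥ 3: 3.0552, 1.1381, 0.0396 → sum = 4.2329
V_3 = 4.2329 / l_3 = 4.2329 / 0.804 = 5.264801… → 5.26

5.26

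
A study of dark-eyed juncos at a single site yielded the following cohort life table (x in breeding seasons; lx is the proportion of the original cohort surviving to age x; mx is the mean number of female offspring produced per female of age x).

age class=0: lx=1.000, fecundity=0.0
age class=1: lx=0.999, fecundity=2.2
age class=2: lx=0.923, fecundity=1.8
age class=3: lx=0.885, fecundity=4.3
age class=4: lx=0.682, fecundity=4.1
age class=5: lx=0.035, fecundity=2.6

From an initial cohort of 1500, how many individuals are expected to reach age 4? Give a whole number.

Expected survivors = N0 · l_4 = 1500 × 0.682 = 1023 → 1023

1023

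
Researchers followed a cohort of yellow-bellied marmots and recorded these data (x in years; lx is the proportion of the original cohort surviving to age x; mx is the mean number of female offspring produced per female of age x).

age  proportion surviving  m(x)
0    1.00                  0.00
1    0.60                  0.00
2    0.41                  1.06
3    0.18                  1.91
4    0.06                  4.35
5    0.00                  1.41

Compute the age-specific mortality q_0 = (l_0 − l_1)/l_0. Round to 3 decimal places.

0.400

q_0 = (l_0 − l_1) / l_0 = (1 − 0.6) / 1
     = 0.4 / 1 = 0.4 → 0.400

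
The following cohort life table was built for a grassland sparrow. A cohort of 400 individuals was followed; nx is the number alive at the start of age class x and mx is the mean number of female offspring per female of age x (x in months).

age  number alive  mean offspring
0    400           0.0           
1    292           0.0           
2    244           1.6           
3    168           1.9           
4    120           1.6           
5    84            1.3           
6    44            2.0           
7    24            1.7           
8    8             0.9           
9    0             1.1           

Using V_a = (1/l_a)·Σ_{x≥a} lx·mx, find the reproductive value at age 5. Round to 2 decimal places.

2.92

lx = nx/n0 = nx/400: 1, 0.73, 0.61, 0.42, 0.3, 0.21, 0.11, 0.06, 0.02, 0
lx·mx for x ≥ 5: 0.273, 0.22, 0.102, 0.018, 0 → sum = 0.613
V_5 = 0.613 / l_5 = 0.613 / 0.21 = 2.919048… → 2.92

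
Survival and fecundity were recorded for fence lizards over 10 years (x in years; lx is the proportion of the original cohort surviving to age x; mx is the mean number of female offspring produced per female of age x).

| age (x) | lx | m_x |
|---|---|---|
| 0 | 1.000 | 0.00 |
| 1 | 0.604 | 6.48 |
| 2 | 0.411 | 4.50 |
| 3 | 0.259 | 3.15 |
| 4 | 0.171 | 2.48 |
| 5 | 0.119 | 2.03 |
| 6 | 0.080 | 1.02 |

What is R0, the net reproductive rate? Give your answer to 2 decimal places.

lx·mx by age: 0, 3.91392, 1.8495, 0.81585, 0.42408, 0.24157, 0.0816
R0 = Σ lx·mx = 7.32652 → 7.33

7.33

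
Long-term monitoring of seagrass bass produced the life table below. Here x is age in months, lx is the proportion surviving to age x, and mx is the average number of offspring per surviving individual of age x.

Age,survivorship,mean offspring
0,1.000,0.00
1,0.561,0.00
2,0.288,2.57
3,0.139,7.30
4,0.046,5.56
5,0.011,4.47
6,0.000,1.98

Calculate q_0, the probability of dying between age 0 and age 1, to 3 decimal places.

0.439

q_0 = (l_0 − l_1) / l_0 = (1 − 0.561) / 1
     = 0.439 / 1 = 0.439 → 0.439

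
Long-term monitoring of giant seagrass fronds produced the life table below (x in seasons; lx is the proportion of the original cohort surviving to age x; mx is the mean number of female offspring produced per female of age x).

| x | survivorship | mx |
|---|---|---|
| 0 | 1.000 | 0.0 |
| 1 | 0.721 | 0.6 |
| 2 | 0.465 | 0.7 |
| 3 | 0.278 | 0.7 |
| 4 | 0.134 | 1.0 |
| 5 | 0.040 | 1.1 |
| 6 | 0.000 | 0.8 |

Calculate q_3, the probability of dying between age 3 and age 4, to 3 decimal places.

0.518

q_3 = (l_3 − l_4) / l_3 = (0.278 − 0.134) / 0.278
     = 0.144 / 0.278 = 0.517986… → 0.518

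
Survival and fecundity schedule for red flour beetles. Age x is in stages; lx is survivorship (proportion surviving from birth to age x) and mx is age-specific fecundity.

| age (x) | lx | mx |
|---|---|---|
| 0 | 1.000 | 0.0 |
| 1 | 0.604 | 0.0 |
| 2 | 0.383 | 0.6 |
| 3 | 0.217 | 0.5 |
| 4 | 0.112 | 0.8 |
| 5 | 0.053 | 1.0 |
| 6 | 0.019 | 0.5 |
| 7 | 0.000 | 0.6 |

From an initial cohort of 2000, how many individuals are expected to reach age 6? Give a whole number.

38

Expected survivors = N0 · l_6 = 2000 × 0.019 = 38 → 38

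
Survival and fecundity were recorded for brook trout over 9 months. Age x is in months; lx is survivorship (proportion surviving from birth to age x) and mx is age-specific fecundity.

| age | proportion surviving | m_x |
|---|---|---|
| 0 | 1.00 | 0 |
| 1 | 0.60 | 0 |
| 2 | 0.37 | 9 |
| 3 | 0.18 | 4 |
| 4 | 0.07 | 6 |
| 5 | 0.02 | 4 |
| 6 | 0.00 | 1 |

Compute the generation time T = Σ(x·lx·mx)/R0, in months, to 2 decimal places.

lx·mx: 0, 0, 3.33, 0.72, 0.42, 0.08, 0 → R0 = 4.55
x·lx·mx: 0, 0, 6.66, 2.16, 1.68, 0.4, 0 → Σ = 10.9
T = 10.9 / 4.55 = 2.395604… → 2.40

2.40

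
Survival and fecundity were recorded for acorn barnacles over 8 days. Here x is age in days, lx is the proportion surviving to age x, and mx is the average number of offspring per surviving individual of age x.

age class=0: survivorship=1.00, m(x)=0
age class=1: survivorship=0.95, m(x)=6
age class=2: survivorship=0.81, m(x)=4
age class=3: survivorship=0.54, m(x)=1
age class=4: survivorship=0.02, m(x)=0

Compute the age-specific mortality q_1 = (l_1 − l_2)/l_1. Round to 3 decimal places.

q_1 = (l_1 − l_2) / l_1 = (0.95 − 0.81) / 0.95
     = 0.14 / 0.95 = 0.147368… → 0.147

0.147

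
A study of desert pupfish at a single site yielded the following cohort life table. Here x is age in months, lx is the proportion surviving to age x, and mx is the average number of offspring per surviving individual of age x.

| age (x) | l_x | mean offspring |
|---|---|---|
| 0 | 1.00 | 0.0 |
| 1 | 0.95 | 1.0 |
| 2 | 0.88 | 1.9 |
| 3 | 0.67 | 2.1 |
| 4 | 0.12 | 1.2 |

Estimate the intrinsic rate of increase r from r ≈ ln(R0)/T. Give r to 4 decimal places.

0.6558

R0 = Σ lx·mx = 0 + 0.95 + 1.672 + 1.407 + 0.144 = 4.173
Σ x·lx·mx = 9.091; T = 9.091/4.173 = 2.17853…
r ≈ ln(R0)/T = ln(4.173)/2.17853… = 0.65578… → 0.6558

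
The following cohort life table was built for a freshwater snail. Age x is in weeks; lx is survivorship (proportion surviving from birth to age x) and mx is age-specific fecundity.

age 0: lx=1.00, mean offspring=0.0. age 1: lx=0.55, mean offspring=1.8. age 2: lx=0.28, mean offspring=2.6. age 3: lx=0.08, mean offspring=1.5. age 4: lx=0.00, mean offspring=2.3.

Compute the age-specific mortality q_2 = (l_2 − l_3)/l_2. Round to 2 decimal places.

q_2 = (l_2 − l_3) / l_2 = (0.28 − 0.08) / 0.28
     = 0.2 / 0.28 = 0.714286… → 0.71

0.71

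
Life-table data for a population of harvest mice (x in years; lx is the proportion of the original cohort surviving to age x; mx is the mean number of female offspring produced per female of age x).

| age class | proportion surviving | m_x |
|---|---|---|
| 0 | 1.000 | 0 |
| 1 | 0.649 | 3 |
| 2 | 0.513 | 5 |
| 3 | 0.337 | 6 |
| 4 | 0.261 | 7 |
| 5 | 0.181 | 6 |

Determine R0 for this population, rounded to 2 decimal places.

9.45

lx·mx by age: 0, 1.947, 2.565, 2.022, 1.827, 1.086
R0 = Σ lx·mx = 9.447 → 9.45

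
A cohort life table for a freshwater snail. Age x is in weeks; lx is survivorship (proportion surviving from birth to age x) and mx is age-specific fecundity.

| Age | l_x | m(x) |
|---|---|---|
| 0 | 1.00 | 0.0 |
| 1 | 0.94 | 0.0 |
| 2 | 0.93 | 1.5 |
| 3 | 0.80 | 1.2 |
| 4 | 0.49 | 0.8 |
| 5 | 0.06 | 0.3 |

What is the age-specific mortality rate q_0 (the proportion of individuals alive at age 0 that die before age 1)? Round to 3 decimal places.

0.060

q_0 = (l_0 − l_1) / l_0 = (1 − 0.94) / 1
     = 0.06 / 1 = 0.06 → 0.060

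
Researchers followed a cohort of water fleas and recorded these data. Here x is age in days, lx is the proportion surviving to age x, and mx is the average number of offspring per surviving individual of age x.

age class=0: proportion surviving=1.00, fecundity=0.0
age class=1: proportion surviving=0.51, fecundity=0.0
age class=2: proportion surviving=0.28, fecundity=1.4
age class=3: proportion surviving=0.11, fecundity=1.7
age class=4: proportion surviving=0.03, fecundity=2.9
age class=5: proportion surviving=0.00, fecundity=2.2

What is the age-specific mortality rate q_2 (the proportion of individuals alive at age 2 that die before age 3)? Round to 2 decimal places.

q_2 = (l_2 − l_3) / l_2 = (0.28 − 0.11) / 0.28
     = 0.17 / 0.28 = 0.607143… → 0.61

0.61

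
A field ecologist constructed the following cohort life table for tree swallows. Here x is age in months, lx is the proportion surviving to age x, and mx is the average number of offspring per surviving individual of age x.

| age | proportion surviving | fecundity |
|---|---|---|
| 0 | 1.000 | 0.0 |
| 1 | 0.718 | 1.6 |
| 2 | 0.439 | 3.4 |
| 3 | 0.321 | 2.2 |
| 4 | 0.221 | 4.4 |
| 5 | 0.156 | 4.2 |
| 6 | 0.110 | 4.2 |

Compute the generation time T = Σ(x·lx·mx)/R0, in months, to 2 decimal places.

lx·mx: 0, 1.1488, 1.4926, 0.7062, 0.9724, 0.6552, 0.462 → R0 = 5.4372
x·lx·mx: 0, 1.1488, 2.9852, 2.1186, 3.8896, 3.276, 2.772 → Σ = 16.1902
T = 16.1902 / 5.4372 = 2.977672… → 2.98

2.98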